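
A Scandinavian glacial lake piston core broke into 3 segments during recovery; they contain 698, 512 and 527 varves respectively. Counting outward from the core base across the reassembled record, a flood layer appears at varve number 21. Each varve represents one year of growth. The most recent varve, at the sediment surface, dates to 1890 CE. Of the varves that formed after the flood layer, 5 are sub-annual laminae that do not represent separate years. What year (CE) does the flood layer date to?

Total varves = 698 + 512 + 527 = 1737.
Between varve 21 and the sediment surface there are 1737 − 21 = 1716 varves.
1716 − 5 false = 1711 true varves after the flood layer.
The varve at the sediment surface is 1890 CE, so the flood layer dates to 1890 − 1711 = 179 CE.

179 CE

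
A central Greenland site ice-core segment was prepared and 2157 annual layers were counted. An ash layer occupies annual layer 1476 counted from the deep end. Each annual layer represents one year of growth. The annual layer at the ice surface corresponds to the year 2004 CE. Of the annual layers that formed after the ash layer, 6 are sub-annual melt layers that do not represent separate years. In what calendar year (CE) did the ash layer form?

1329 CE

2157 − 1476 = 681 annual layers lie beyond the ash layer toward the ice surface.
Removing the 6 false annual layers leaves 681 − 6 = 675 true annual layers beyond the ash layer.
2004 − 675 = 1329 CE.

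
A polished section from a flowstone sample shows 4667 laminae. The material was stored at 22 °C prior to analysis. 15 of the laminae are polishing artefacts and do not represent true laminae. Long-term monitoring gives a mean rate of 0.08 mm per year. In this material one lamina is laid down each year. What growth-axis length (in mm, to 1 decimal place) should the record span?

372.2 mm

Adjusted count: 4667 − 15 = 4652 laminae.
Length ≈ 0.08 × 4652 = 372.2 mm.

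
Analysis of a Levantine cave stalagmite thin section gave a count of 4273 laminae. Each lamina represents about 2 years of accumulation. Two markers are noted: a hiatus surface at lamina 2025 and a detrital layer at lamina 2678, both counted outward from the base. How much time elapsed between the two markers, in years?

2678 − 2025 = 653 laminae lie between the two events.
At 2 years per lamina, 653 × 2 = 1306 years.

1306 years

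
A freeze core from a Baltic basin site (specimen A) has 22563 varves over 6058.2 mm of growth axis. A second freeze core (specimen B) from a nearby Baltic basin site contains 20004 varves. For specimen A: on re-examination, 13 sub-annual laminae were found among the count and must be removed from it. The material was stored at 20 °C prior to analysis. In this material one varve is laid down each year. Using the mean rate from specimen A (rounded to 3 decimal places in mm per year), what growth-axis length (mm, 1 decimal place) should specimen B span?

Specimen A: adjusted count: 22563 − 13 = 22550 varves.
A: 6058.2 mm over 22550 years gives 6058.2 / 22550 ≈ 0.269 mm/yr.
B's length ≈ 0.269 × 20004 = 5381.1 mm.

5381.1 mm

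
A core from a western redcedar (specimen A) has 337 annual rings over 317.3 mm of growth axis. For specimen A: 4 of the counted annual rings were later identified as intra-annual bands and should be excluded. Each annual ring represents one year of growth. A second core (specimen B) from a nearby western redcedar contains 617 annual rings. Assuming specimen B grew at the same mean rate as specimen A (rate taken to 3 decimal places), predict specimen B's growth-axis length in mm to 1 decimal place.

588.0 mm

Specimen A: correcting the raw count gives 337 − 4 = 333 true annual rings.
A: Extension rate ≈ 317.3 / 333 = 0.953 mm per year.
B's length ≈ 0.953 × 617 = 588.0 mm.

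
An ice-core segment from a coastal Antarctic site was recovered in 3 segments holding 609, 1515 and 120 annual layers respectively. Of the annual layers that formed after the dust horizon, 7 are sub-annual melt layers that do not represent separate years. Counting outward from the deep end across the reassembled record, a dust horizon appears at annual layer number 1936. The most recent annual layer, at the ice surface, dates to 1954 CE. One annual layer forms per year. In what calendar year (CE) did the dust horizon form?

Total annual layers = 609 + 1515 + 120 = 2244.
Between annual layer 1936 and the ice surface there are 2244 − 1936 = 308 annual layers.
308 − 7 false = 301 true annual layers after the dust horizon.
1954 − 301 = 1653 CE.

1653 CE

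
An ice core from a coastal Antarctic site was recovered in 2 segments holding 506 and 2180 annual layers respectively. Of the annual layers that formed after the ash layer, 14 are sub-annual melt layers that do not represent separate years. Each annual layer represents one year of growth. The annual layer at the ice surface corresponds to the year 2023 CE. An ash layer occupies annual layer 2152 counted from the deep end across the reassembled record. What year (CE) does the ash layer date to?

1503 CE

Total annual layers = 506 + 2180 = 2686.
The ash layer sits at annual layer 2152 from the deep end, so 2686 − 2152 = 534 annual layers formed after it.
Removing the 14 false annual layers leaves 534 − 14 = 520 true annual layers beyond the ash layer.
Counting back 520 years from 2023 CE places the ash layer in 2023 − 520 = 1503 CE.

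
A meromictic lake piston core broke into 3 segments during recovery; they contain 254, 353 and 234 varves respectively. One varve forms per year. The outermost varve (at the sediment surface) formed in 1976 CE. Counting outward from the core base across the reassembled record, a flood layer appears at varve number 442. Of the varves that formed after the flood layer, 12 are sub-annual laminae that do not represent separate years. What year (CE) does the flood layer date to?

Total varves = 254 + 353 + 234 = 841.
841 − 442 = 399 varves lie beyond the flood layer toward the sediment surface.
Removing the 12 false varves leaves 399 − 12 = 387 true varves beyond the flood layer.
The varve at the sediment surface is 1976 CE, so the flood layer dates to 1976 − 387 = 1589 CE.

1589 CE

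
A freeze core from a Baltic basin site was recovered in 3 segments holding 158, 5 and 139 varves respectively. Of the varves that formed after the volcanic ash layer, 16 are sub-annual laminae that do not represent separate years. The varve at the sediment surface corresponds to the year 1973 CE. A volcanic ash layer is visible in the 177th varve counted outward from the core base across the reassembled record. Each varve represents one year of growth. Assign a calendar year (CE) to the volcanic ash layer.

Total varves = 158 + 5 + 139 = 302.
Between varve 177 and the sediment surface there are 302 − 177 = 125 varves.
Excluding 16 false varves: 125 − 16 = 109.
The varve at the sediment surface is 1973 CE, so the volcanic ash layer dates to 1973 − 109 = 1864 CE.

1864 CE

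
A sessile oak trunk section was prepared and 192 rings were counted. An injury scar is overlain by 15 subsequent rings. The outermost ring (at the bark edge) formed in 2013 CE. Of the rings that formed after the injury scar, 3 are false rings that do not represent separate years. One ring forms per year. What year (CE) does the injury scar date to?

There are 15 rings younger than the injury scar.
15 − 3 false = 12 true rings after the injury scar.
The ring at the bark edge is 2013 CE, so the injury scar dates to 2013 − 12 = 2001 CE.

2001 CE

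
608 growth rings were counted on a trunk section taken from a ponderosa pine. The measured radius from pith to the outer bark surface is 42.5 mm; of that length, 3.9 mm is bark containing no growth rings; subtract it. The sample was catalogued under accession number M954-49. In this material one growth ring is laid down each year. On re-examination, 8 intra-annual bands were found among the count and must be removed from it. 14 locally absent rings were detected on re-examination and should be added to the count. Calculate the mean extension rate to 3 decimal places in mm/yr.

0.063 mm/yr

Adjusted count: 608 − 8 + 14 = 614 growth rings.
Net length = 42.5 − 3.9 = 38.6 mm.
Extension rate ≈ 38.6 / 614 = 0.063 mm/yr.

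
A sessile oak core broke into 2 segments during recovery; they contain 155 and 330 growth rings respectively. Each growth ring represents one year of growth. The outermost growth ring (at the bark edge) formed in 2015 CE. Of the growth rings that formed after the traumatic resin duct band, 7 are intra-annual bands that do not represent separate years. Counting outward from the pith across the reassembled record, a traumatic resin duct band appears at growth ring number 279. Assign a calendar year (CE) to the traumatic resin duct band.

1816 CE

Total growth rings = 155 + 330 = 485.
The traumatic resin duct band sits at growth ring 279 from the pith, so 485 − 279 = 206 growth rings formed after it.
Excluding 7 false growth rings: 206 − 7 = 199.
2015 − 199 = 1816 CE.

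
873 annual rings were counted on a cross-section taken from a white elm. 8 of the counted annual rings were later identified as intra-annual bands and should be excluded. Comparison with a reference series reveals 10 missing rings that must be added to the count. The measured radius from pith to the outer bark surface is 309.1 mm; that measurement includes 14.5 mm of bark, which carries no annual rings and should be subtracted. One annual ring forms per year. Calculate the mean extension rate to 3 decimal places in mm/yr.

After corrections the count is 873 − 8 + 10 = 875 annual rings.
The growth record spans 309.1 − 14.5 = 294.6 mm.
Mean rate = 294.6 mm / 875 years ≈ 0.337 mm/yr.

0.337 mm/yr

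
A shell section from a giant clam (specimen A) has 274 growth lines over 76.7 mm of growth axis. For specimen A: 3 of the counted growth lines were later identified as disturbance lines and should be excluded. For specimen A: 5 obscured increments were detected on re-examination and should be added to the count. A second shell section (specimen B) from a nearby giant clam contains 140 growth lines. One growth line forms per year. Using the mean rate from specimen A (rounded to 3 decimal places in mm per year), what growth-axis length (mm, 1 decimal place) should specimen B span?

38.9 mm

Specimen A: adjusted count: 274 − 3 + 5 = 276 growth lines.
A: 76.7 mm over 276 years gives 76.7 / 276 ≈ 0.278 mm per year.
B's length ≈ 0.278 × 140 = 38.9 mm.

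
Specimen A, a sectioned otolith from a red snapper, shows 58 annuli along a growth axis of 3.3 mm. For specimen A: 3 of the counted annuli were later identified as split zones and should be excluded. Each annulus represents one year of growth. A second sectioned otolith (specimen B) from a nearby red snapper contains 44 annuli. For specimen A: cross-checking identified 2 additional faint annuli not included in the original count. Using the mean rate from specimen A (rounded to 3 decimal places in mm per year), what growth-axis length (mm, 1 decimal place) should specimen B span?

2.6 mm

Specimen A: after corrections the count is 58 − 3 + 2 = 57 annuli.
A: 3.3 mm over 57 years gives 3.3 / 57 ≈ 0.058 mm/yr.
Length of B = 0.058 × 44 = 2.6 mm.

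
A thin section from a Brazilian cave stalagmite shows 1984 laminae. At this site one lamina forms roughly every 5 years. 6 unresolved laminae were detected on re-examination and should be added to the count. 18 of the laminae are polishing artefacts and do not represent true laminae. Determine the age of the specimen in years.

Adjusted count: 1984 − 18 + 6 = 1972 laminae.
Multiplying by 5 years per lamina: 1972 × 5 = 9860 years.

9860 yr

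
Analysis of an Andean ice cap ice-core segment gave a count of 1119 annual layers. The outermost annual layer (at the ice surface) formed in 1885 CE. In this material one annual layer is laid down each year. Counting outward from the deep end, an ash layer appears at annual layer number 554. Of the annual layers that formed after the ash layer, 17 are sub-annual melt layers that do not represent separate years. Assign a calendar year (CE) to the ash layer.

1337 CE

The ash layer sits at annual layer 554 from the deep end, so 1119 − 554 = 565 annual layers formed after it.
Excluding 17 false annual layers: 565 − 17 = 548.
1885 − 548 = 1337 CE.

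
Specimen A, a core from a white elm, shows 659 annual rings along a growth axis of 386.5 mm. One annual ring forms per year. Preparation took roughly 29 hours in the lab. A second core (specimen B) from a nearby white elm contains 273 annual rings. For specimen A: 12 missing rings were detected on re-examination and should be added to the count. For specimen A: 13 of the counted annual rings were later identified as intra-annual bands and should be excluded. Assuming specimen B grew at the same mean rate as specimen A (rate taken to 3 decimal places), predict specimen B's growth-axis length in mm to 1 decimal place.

160.3 mm

Specimen A: correcting the raw count gives 659 − 13 + 12 = 658 true annual rings.
A: Extension rate ≈ 386.5 / 658 = 0.587 mm/year.
Length of B = 0.587 × 273 = 160.3 mm.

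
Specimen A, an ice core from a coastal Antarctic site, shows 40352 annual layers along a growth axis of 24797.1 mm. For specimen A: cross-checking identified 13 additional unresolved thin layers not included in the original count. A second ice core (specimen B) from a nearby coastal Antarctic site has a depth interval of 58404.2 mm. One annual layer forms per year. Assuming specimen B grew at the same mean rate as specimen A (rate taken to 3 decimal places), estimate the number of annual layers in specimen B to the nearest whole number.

Specimen A: after corrections the count is 40352 + 13 = 40365 annual layers.
A: Mean rate = 24797.1 mm / 40365 years ≈ 0.614 mm/year.
Specimen B: 58404.2 mm / 0.614 mm per year = 95120.85 years ≈ 95121 annual layers.

95121 annual layers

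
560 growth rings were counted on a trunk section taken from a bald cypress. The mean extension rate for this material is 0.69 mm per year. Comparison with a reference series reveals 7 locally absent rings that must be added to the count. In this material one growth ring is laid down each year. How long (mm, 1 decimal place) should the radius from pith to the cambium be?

391.2 mm

Adjusted count: 560 + 7 = 567 growth rings.
567 years at 0.69 mm/year gives 0.69 × 567 = 391.2 mm.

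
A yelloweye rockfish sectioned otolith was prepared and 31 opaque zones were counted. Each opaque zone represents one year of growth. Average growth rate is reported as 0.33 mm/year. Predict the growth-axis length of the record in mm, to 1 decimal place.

31 years of growth are recorded.
Length ≈ 0.33 × 31 = 10.2 mm.

10.2 mm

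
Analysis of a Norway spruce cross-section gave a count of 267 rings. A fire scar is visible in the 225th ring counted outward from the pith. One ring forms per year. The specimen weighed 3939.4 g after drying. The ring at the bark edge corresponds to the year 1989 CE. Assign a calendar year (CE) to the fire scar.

267 − 225 = 42 rings lie beyond the fire scar toward the bark edge.
1989 − 42 = 1947 CE.

1947 CE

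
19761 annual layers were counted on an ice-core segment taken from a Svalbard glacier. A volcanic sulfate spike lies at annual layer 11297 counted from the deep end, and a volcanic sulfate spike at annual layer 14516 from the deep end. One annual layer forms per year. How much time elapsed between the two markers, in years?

3219 yr

14516 − 11297 = 3219 annual layers lie between the two events.
At one annual layer per year, 3219 years elapsed between them.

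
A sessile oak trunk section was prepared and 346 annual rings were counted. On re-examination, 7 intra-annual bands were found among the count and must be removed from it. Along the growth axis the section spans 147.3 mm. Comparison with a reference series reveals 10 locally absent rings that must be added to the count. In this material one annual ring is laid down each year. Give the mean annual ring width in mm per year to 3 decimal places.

0.422 mm per year

Correcting the raw count gives 346 − 7 + 10 = 349 true annual rings.
147.3 mm over 349 years gives 147.3 / 349 ≈ 0.422 mm per year.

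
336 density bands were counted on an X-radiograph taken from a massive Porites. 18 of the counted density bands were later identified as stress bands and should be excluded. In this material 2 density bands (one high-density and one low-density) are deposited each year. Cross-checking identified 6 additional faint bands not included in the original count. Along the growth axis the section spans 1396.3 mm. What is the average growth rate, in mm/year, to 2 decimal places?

Correcting the raw count gives 336 − 18 + 6 = 324 true density bands.
With 2 density bands per year, 324 / 2 = 162 years.
Extension rate ≈ 1396.3 / 162 = 8.62 mm/year.

8.62 mm/year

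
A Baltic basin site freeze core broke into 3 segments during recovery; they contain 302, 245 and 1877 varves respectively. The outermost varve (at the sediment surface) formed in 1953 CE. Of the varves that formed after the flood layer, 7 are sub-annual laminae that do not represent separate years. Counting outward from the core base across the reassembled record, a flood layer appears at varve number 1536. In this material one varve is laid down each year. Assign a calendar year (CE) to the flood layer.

1072 CE

Total varves = 302 + 245 + 1877 = 2424.
2424 − 1536 = 888 varves lie beyond the flood layer toward the sediment surface.
Removing the 7 false varves leaves 888 − 7 = 881 true varves beyond the flood layer.
1953 − 881 = 1072 CE.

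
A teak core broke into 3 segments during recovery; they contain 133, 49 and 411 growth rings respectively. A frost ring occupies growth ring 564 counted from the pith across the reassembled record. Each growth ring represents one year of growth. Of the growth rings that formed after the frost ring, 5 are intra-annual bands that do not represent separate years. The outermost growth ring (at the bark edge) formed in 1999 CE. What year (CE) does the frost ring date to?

Total growth rings = 133 + 49 + 411 = 593.
Between growth ring 564 and the bark edge there are 593 − 564 = 29 growth rings.
29 − 5 false = 24 true growth rings after the frost ring.
The growth ring at the bark edge is 1999 CE, so the frost ring dates to 1999 − 24 = 1975 CE.

1975 CE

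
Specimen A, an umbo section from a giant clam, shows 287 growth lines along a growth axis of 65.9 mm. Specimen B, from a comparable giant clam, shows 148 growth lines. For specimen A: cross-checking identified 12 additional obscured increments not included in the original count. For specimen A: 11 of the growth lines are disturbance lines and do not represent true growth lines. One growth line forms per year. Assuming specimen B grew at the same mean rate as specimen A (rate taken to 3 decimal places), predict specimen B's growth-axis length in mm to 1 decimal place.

33.9 mm

Specimen A: correcting the raw count gives 287 − 11 + 12 = 288 true growth lines.
A: Extension rate ≈ 65.9 / 288 = 0.229 mm per year.
Length of B = 0.229 × 148 = 33.9 mm.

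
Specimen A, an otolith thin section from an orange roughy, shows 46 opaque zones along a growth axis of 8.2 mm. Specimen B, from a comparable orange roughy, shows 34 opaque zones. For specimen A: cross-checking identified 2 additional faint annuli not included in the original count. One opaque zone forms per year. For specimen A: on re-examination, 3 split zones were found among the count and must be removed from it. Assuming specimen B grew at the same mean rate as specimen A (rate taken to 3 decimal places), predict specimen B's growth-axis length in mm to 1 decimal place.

Specimen A: true opaque zone count = 46 − 3 + 2 = 45.
A: Extension rate ≈ 8.2 / 45 = 0.182 mm per year.
Length of B = 0.182 × 34 = 6.2 mm.

6.2 mm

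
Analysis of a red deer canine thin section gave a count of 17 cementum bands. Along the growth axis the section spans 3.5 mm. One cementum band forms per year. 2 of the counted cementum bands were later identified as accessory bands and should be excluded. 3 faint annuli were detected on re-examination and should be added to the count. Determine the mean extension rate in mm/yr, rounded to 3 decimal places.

0.194 mm/yr

Adjusted count: 17 − 2 + 3 = 18 cementum bands.
Mean rate = 3.5 mm / 18 years ≈ 0.194 mm/yr.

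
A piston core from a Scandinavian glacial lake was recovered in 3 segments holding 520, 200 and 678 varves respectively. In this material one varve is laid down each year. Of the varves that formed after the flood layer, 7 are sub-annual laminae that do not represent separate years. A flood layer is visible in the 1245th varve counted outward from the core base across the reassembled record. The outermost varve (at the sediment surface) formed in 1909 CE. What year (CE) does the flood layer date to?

Total varves = 520 + 200 + 678 = 1398.
1398 − 1245 = 153 varves lie beyond the flood layer toward the sediment surface.
153 − 7 false = 146 true varves after the flood layer.
Counting back 146 years from 1909 CE places the flood layer in 1909 − 146 = 1763 CE.

1763 CE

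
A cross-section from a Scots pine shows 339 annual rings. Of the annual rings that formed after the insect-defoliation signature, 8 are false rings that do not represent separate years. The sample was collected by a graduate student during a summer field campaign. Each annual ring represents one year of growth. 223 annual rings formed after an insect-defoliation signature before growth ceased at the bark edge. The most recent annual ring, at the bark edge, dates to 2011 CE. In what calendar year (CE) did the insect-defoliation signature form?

There are 223 annual rings younger than the insect-defoliation signature.
Removing the 8 false annual rings leaves 223 − 8 = 215 true annual rings beyond the insect-defoliation signature.
Counting back 215 years from 2011 CE places the insect-defoliation signature in 2011 − 215 = 1796 CE.

1796 CE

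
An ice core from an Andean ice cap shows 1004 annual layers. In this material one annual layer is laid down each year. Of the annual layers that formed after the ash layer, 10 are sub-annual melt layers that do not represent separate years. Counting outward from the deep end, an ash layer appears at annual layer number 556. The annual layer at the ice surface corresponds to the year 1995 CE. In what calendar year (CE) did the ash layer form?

1004 − 556 = 448 annual layers lie beyond the ash layer toward the ice surface.
Excluding 10 false annual layers: 448 − 10 = 438.
1995 − 438 = 1557 CE.

1557 CE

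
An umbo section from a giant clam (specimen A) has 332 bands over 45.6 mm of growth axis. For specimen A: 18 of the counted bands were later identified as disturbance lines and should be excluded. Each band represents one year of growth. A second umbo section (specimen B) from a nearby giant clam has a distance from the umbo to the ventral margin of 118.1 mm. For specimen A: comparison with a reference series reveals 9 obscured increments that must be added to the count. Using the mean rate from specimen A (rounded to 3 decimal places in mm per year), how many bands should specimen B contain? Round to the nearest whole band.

838 bands

Specimen A: adjusted count: 332 − 18 + 9 = 323 bands.
A: 45.6 mm over 323 years gives 45.6 / 323 ≈ 0.141 mm/yr.
Specimen B: 118.1 mm / 0.141 mm per year = 837.59 years ≈ 838 bands.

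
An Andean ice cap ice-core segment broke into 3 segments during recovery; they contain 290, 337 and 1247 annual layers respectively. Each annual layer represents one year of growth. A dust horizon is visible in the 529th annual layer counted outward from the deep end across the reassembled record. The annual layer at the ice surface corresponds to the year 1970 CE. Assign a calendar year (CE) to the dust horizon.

Total annual layers = 290 + 337 + 1247 = 1874.
Between annual layer 529 and the ice surface there are 1874 − 529 = 1345 annual layers.
1970 − 1345 = 625 CE.

625 CE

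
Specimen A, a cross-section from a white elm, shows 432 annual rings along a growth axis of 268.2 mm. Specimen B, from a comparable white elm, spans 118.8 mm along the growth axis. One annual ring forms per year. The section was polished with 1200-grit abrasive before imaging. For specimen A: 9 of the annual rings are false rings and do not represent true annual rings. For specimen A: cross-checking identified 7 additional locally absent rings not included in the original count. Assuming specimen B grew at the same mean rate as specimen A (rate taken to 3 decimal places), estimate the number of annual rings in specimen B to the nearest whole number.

190 annual rings

Specimen A: after corrections the count is 432 − 9 + 7 = 430 annual rings.
A: Extension rate ≈ 268.2 / 430 = 0.624 mm per year.
B spans 118.8 / 0.624 = 190.38 years ≈ 190 annual rings.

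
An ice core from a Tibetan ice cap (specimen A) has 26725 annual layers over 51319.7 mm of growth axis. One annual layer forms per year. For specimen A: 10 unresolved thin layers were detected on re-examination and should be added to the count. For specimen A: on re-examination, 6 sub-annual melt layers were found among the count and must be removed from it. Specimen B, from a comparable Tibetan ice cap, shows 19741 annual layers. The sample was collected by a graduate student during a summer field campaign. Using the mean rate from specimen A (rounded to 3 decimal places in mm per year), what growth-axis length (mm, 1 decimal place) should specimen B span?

Specimen A: correcting the raw count gives 26725 − 6 + 10 = 26729 true annual layers.
A: 51319.7 mm over 26729 years gives 51319.7 / 26729 ≈ 1.920 mm per year.
Length of B = 1.920 × 19741 = 37902.7 mm.

37902.7 mm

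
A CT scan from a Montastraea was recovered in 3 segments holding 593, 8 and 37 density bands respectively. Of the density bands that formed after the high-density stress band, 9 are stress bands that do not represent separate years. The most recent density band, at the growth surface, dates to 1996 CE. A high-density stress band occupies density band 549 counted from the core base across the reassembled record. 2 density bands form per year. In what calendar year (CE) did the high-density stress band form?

1956 CE

Total density bands = 593 + 8 + 37 = 638.
638 − 549 = 89 density bands lie beyond the high-density stress band toward the growth surface.
Removing the 9 false density bands leaves 89 − 9 = 80 true density bands beyond the high-density stress band.
With 2 density bands per year, 80 / 2 = 40 years.
The density band at the growth surface is 1996 CE, so the high-density stress band dates to 1996 − 40 = 1956 CE.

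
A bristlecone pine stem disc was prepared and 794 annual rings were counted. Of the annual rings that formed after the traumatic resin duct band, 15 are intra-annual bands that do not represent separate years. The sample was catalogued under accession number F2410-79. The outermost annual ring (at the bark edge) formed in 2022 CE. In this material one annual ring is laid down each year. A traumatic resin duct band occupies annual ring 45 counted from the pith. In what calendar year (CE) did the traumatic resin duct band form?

The traumatic resin duct band sits at annual ring 45 from the pith, so 794 − 45 = 749 annual rings formed after it.
749 − 15 false = 734 true annual rings after the traumatic resin duct band.
The annual ring at the bark edge is 2022 CE, so the traumatic resin duct band dates to 2022 − 734 = 1288 CE.

1288 CE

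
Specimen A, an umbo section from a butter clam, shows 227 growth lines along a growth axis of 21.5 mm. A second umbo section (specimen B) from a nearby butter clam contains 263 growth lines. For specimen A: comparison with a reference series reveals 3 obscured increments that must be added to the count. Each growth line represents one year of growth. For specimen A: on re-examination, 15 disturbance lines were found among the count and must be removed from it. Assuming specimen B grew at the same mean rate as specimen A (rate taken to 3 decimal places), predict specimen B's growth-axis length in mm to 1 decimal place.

26.3 mm

Specimen A: adjusted count: 227 − 15 + 3 = 215 growth lines.
A: 21.5 mm over 215 years gives 21.5 / 215 ≈ 0.100 mm per year.
B's length ≈ 0.100 × 263 = 26.3 mm.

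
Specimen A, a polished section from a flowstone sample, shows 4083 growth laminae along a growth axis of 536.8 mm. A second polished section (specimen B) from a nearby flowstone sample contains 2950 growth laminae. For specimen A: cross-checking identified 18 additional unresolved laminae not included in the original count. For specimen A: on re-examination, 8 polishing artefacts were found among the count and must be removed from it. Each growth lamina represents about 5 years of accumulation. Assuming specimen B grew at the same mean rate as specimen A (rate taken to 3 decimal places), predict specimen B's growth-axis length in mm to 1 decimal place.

Specimen A: correcting the raw count gives 4083 − 8 + 18 = 4093 true growth laminae.
Specimen A: multiplying by 5 years per growth lamina: 4093 × 5 = 20465 years.
A: Mean rate = 536.8 mm / 20465 years ≈ 0.026 mm/yr.
Specimen B: multiplying by 5 years per growth lamina: 2950 × 5 = 14750 years. For B, 0.026 mm/year × 14750 years = 383.5 mm.

383.5 mm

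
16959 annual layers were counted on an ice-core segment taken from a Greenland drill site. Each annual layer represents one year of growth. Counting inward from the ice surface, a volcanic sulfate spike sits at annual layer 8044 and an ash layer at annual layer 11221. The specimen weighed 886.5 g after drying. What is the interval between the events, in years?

11221 − 8044 = 3177 annual layers lie between the two events.
That is 3177 years at one annual layer per year.

3177 yr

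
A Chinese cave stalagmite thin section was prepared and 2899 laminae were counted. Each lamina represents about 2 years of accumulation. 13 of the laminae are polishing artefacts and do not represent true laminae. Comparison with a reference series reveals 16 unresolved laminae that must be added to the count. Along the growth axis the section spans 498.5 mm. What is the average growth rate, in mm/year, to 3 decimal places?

0.086 mm/year

After corrections the count is 2899 − 13 + 16 = 2902 laminae.
2902 laminae at 2 years each span 2902 × 2 = 5804 years.
Mean rate = 498.5 mm / 5804 years ≈ 0.086 mm/year.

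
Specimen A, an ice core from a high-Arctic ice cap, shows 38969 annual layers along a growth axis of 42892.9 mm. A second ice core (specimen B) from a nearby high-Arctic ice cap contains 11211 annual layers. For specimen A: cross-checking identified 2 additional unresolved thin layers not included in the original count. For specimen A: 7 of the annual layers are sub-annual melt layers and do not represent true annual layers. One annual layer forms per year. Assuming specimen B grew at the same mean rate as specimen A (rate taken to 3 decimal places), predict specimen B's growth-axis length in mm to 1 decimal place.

12343.3 mm

Specimen A: adjusted count: 38969 − 7 + 2 = 38964 annual layers.
A: 42892.9 mm over 38964 years gives 42892.9 / 38964 ≈ 1.101 mm/year.
For B, 1.101 mm/year × 11211 years = 12343.3 mm.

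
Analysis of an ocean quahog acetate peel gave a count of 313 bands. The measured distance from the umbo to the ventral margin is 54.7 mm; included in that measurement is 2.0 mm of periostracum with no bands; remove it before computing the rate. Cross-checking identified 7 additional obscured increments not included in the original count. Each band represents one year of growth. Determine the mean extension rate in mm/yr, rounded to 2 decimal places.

True band count = 313 + 7 = 320.
The growth record spans 54.7 − 2.0 = 52.7 mm.
Mean rate = 52.7 mm / 320 years ≈ 0.16 mm/yr.

0.16 mm/yr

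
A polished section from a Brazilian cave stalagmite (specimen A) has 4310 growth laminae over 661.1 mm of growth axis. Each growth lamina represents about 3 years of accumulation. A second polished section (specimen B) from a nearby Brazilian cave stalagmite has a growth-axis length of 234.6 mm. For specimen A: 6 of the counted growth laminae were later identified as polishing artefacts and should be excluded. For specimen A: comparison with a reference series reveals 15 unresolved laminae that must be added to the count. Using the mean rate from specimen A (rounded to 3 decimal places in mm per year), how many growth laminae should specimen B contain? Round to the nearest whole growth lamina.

1533 growth laminae

Specimen A: correcting the raw count gives 4310 − 6 + 15 = 4319 true growth laminae.
Specimen A: at 3 years per growth lamina, 4319 × 3 = 12957 years.
A: 661.1 mm over 12957 years gives 661.1 / 12957 ≈ 0.051 mm/yr.
B spans 234.6 / 0.051 = 4600.00 years; at 3 years per growth lamina that is 4600.00 / 3 ≈ 1533 growth laminae.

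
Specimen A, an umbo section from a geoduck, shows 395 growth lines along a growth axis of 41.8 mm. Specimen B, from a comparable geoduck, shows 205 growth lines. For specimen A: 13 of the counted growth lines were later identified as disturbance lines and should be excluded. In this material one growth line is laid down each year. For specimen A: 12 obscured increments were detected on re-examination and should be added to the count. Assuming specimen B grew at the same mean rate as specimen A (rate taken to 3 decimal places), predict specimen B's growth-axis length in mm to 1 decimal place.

Specimen A: after corrections the count is 395 − 13 + 12 = 394 growth lines.
A: Extension rate ≈ 41.8 / 394 = 0.106 mm/yr.
Length of B = 0.106 × 205 = 21.7 mm.

21.7 mm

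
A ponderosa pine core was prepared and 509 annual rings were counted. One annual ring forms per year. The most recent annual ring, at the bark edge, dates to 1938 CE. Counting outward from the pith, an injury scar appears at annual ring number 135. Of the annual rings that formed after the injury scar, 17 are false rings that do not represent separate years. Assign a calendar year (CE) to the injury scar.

Between annual ring 135 and the bark edge there are 509 − 135 = 374 annual rings.
374 − 17 false = 357 true annual rings after the injury scar.
1938 − 357 = 1581 CE.

1581 CE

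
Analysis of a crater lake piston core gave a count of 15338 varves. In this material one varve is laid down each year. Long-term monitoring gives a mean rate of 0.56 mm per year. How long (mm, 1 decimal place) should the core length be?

The record spans 15338 years at 0.56 mm per year.
15338 years at 0.56 mm/year gives 0.56 × 15338 = 8589.3 mm.

8589.3 mm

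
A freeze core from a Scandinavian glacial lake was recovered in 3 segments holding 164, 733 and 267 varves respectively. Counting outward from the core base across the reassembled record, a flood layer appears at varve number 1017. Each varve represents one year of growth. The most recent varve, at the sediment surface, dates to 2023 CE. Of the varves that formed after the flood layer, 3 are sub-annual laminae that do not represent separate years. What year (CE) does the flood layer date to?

1879 CE

Total varves = 164 + 733 + 267 = 1164.
The flood layer sits at varve 1017 from the core base, so 1164 − 1017 = 147 varves formed after it.
Removing the 3 false varves leaves 147 − 3 = 144 true varves beyond the flood layer.
2023 − 144 = 1879 CE.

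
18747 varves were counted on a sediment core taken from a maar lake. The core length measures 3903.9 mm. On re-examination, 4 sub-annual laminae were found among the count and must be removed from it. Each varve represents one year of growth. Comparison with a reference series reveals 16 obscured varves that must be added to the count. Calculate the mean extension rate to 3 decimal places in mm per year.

After corrections the count is 18747 − 4 + 16 = 18759 varves.
Mean rate = 3903.9 mm / 18759 years ≈ 0.208 mm per year.

0.208 mm per year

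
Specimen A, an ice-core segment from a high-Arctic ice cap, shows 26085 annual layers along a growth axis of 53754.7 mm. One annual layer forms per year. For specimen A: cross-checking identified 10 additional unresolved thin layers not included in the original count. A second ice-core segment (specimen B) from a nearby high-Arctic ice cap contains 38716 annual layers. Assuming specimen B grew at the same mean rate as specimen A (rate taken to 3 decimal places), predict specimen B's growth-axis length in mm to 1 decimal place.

Specimen A: true annual layer count = 26085 + 10 = 26095.
A: 53754.7 mm over 26095 years gives 53754.7 / 26095 ≈ 2.060 mm/year.
For B, 2.060 mm/year × 38716 years = 79755.0 mm.

79755.0 mm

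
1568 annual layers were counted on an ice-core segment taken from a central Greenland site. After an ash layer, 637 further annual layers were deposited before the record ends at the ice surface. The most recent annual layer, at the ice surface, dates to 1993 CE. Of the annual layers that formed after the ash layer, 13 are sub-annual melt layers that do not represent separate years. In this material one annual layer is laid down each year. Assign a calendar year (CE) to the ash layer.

1369 CE

637 annual layers post-date the ash layer.
Excluding 13 false annual layers: 637 − 13 = 624.
Counting back 624 years from 1993 CE places the ash layer in 1993 − 624 = 1369 CE.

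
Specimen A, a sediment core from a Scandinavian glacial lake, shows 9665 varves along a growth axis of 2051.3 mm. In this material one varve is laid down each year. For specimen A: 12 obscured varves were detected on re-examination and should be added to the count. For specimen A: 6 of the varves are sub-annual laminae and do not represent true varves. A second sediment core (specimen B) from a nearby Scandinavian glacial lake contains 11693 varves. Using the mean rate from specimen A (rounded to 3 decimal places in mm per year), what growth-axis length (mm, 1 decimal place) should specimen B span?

Specimen A: adjusted count: 9665 − 6 + 12 = 9671 varves.
A: 2051.3 mm over 9671 years gives 2051.3 / 9671 ≈ 0.212 mm/year.
For B, 0.212 mm/year × 11693 years = 2478.9 mm.

2478.9 mm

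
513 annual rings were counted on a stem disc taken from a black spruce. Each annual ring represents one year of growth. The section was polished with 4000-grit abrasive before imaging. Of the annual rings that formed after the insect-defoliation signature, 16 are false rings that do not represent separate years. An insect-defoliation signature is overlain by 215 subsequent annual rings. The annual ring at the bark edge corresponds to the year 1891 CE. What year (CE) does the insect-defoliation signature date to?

215 annual rings formed after the insect-defoliation signature.
215 − 16 false = 199 true annual rings after the insect-defoliation signature.
1891 − 199 = 1692 CE.

1692 CE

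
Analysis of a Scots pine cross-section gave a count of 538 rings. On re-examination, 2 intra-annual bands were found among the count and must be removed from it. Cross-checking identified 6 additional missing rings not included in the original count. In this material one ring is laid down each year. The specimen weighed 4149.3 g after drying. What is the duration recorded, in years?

True ring count = 538 − 2 + 6 = 542.
One ring per year makes the duration 542 years.

542 years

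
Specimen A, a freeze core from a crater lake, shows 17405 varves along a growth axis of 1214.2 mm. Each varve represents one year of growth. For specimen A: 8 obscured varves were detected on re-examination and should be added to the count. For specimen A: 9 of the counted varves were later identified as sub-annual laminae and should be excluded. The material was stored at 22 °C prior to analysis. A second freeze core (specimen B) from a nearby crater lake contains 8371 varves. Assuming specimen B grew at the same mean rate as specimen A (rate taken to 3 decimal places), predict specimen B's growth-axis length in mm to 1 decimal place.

586.0 mm

Specimen A: true varve count = 17405 − 9 + 8 = 17404.
A: 1214.2 mm over 17404 years gives 1214.2 / 17404 ≈ 0.070 mm per year.
Length of B = 0.070 × 8371 = 586.0 mm.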